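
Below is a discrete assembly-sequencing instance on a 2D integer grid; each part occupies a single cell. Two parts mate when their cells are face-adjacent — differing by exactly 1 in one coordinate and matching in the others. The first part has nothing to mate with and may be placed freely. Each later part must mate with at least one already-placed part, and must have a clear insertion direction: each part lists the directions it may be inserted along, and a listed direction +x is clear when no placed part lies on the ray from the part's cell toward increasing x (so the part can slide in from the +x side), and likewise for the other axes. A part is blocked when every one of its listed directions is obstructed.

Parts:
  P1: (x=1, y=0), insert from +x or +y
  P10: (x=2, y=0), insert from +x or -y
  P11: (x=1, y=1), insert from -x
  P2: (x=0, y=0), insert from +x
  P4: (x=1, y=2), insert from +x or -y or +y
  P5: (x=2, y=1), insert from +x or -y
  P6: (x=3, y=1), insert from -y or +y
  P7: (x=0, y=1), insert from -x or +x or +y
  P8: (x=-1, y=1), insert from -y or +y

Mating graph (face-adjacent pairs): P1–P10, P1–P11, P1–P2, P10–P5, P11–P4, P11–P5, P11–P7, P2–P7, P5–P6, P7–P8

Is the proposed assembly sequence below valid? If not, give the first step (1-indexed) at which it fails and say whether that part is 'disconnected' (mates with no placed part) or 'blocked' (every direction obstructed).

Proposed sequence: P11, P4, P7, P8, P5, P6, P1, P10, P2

1. P11@(1, 1) [-x clear] — {P11}
2. P4@(1, 2) [+x clear] — {P11, P4}
3. P7@(0, 1) [-x clear] — {P11, P4, P7}
4. P8@(-1, 1) [-y clear] — {P11, P4, P7, P8}
5. P5@(2, 1) [+x clear] — {P11, P4, P5, P7, P8}
6. P6@(3, 1) [-y clear] — {P11, P4, P5, P6, P7, P8}
7. P1@(1, 0) [+x clear] — {P1, P11, P4, P5, P6, P7, P8}
8. P10@(2, 0) [+x clear] — {P1, P10, P11, P4, P5, P6, P7, P8}
9. P2@(0, 0) — +x all obstructed ⇒ blocked

Invalid at step 9 (blocked)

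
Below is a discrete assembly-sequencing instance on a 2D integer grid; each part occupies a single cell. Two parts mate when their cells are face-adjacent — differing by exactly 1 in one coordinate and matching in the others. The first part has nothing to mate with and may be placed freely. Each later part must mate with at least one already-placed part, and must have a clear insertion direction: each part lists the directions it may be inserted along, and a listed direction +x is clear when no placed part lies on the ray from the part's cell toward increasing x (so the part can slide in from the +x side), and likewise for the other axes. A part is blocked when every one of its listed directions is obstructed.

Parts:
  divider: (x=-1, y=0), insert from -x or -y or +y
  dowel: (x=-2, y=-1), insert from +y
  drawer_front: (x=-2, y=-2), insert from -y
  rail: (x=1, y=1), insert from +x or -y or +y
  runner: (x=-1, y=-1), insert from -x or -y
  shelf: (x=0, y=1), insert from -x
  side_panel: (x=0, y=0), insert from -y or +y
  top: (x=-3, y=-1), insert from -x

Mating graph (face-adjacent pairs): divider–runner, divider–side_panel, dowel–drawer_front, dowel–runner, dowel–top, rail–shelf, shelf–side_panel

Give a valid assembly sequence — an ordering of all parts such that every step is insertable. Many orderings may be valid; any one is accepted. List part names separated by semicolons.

divider; side_panel; shelf; rail; runner; dowel; drawer_front; top

1. divider@(-1, 0) [-x clear] — {divider}
2. side_panel@(0, 0) [-y clear] — {divider, side_panel}
3. shelf@(0, 1) [-x clear] — {divider, shelf, side_panel}
4. rail@(1, 1) [+x clear] — {divider, rail, shelf, side_panel}
5. runner@(-1, -1) [-x clear] — {divider, rail, runner, shelf, side_panel}
6. dowel@(-2, -1) [+y clear] — {divider, dowel, rail, runner, shelf, side_panel}
7. drawer_front@(-2, -2) [-y clear] — {divider, dowel, drawer_front, rail, runner, shelf, side_panel}
8. top@(-3, -1) [-x clear] — {divider, dowel, drawer_front, rail, runner, shelf, side_panel, top}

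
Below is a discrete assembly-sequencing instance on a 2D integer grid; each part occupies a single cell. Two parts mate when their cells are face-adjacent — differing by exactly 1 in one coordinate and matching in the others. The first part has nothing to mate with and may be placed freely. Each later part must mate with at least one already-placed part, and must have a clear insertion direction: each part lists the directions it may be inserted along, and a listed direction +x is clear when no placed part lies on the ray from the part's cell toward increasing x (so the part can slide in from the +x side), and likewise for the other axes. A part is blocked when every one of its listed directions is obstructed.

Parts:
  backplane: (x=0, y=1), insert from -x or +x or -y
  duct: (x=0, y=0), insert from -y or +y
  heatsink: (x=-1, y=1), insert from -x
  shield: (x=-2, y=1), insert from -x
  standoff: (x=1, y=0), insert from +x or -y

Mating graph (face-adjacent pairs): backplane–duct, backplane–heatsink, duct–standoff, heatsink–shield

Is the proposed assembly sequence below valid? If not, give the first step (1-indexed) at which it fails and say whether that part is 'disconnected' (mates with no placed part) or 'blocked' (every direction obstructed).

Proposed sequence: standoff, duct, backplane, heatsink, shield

Valid

1. standoff@(1, 0) [+x clear] — {standoff}
2. duct@(0, 0) [-y clear] — {duct, standoff}
3. backplane@(0, 1) [-x clear] — {backplane, duct, standoff}
4. heatsink@(-1, 1) [-x clear] — {backplane, duct, heatsink, standoff}
5. shield@(-2, 1) [-x clear] — {backplane, duct, heatsink, shield, standoff}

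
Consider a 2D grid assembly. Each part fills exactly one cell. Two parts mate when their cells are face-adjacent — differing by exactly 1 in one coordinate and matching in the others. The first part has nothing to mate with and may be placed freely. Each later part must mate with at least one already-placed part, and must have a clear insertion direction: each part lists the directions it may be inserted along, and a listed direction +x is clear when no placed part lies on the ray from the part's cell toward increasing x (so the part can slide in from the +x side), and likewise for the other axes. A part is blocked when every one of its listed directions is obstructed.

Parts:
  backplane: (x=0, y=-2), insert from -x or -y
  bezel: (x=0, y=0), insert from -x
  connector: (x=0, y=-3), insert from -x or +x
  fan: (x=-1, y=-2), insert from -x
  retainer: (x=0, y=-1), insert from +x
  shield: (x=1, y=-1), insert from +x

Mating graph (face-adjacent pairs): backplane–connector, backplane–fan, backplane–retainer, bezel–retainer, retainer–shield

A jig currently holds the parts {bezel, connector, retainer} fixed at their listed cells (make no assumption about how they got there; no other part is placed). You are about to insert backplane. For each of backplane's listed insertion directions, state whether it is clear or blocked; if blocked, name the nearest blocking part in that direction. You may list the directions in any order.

-x: clear; -y: blocked by connector

-x: ray from backplane(0, -2) has no placed part ⇒ clear
-y: nearest on ray is connector@(0, -3) ⇒ blocked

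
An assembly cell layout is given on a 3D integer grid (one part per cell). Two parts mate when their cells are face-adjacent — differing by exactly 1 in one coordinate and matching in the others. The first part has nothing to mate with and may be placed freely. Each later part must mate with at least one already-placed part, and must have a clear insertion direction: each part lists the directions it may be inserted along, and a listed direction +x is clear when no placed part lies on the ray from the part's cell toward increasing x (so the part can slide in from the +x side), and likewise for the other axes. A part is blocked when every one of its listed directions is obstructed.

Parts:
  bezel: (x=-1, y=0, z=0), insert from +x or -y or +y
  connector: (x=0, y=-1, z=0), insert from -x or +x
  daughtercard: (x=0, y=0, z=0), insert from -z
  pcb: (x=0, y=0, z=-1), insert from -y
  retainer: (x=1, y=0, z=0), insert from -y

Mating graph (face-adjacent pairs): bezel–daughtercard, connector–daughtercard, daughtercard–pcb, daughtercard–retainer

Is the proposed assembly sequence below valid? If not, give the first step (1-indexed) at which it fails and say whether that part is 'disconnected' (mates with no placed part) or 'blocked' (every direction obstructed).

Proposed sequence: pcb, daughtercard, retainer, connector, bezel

Invalid at step 2 (blocked)

1. pcb@(0, 0, -1) [-y clear] — {pcb}
2. daughtercard@(0, 0, 0) — -z all obstructed ⇒ blocked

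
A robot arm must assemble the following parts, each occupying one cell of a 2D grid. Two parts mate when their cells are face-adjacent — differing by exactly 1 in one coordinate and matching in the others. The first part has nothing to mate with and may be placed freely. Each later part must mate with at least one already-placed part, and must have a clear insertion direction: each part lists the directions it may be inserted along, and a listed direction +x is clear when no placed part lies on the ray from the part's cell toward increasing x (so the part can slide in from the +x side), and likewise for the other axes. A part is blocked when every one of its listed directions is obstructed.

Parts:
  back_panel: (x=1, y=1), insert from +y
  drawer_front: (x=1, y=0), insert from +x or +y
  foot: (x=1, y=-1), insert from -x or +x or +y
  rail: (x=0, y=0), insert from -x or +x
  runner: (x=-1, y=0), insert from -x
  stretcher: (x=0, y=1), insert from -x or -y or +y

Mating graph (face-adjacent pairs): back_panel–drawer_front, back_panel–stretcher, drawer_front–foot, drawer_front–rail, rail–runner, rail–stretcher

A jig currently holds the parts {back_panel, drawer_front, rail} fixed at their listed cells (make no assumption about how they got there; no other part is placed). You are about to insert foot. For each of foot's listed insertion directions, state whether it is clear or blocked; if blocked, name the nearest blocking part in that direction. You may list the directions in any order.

+x: clear; +y: blocked by drawer_front; -x: clear

-x: ray from foot(1, -1) has no placed part ⇒ clear
+x: ray from foot(1, -1) has no placed part ⇒ clear
+y: nearest on ray is drawer_front@(1, 0) ⇒ blocked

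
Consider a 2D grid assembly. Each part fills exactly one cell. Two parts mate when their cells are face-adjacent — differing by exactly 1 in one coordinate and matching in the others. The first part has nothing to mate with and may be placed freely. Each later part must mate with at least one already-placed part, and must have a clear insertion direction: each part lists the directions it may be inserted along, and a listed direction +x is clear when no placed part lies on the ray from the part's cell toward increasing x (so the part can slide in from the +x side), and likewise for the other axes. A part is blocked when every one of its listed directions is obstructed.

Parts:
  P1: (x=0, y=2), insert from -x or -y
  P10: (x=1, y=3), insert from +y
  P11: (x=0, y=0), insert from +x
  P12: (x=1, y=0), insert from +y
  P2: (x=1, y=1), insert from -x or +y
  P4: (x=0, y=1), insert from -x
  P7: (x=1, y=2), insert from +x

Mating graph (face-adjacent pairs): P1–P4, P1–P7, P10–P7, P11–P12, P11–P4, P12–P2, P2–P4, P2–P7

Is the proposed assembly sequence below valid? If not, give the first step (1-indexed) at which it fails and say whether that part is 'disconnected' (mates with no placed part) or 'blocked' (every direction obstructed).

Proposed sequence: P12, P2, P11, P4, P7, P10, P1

Invalid at step 3 (blocked)

1. P12@(1, 0) [+y clear] — {P12}
2. P2@(1, 1) [-x clear] — {P12, P2}
3. P11@(0, 0) — +x all obstructed ⇒ blocked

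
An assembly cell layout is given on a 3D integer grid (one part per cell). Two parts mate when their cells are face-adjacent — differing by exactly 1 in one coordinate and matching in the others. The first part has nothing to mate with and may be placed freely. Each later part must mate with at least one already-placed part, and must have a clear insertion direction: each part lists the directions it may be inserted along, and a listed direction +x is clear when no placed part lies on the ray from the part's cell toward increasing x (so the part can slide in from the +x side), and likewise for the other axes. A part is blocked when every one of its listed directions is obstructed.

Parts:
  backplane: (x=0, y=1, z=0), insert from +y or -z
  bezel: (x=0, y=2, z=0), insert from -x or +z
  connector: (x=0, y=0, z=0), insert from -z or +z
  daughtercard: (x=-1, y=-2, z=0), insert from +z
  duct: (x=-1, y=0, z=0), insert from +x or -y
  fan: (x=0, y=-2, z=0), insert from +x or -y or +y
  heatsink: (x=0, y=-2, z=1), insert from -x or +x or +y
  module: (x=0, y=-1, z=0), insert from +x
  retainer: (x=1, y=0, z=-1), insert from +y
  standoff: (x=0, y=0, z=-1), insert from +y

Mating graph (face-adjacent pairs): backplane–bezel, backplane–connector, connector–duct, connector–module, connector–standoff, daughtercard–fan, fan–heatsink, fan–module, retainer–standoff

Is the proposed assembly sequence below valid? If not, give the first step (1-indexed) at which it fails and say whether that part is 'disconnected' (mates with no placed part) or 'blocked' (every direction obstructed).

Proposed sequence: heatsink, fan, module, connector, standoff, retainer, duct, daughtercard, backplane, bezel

1. heatsink@(0, -2, 1) [-x clear] — {heatsink}
2. fan@(0, -2, 0) [+x clear] — {fan, heatsink}
3. module@(0, -1, 0) [+x clear] — {fan, heatsink, module}
4. connector@(0, 0, 0) [-z clear] — {connector, fan, heatsink, module}
5. standoff@(0, 0, -1) [+y clear] — {connector, fan, heatsink, module, standoff}
6. retainer@(1, 0, -1) [+y clear] — {connector, fan, heatsink, module, retainer, standoff}
7. duct@(-1, 0, 0) [-y clear] — {connector, duct, fan, heatsink, module, retainer, standoff}
8. daughtercard@(-1, -2, 0) [+z clear] — {connector, daughtercard, duct, fan, heatsink, module, retainer, standoff}
9. backplane@(0, 1, 0) [+y clear] — {backplane, connector, daughtercard, duct, fan, heatsink, module, retainer, standoff}
10. bezel@(0, 2, 0) [-x clear] — {backplane, bezel, connector, daughtercard, duct, fan, heatsink, module, retainer, standoff}

Valid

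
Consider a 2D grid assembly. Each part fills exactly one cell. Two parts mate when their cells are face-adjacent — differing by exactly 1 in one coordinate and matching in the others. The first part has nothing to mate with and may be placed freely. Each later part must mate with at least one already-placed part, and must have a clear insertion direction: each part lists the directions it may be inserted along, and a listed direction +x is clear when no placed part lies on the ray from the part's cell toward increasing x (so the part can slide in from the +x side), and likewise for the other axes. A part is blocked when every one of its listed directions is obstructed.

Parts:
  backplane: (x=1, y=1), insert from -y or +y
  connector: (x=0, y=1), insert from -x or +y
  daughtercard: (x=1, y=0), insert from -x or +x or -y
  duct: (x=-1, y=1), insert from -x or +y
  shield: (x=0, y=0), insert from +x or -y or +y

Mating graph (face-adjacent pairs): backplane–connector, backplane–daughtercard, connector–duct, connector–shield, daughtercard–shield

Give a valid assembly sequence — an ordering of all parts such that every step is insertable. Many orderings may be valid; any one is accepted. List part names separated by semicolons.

shield; daughtercard; connector; backplane; duct

1. shield@(0, 0) [+x clear] — {shield}
2. daughtercard@(1, 0) [+x clear] — {daughtercard, shield}
3. connector@(0, 1) [-x clear] — {connector, daughtercard, shield}
4. backplane@(1, 1) [+y clear] — {backplane, connector, daughtercard, shield}
5. duct@(-1, 1) [-x clear] — {backplane, connector, daughtercard, duct, shield}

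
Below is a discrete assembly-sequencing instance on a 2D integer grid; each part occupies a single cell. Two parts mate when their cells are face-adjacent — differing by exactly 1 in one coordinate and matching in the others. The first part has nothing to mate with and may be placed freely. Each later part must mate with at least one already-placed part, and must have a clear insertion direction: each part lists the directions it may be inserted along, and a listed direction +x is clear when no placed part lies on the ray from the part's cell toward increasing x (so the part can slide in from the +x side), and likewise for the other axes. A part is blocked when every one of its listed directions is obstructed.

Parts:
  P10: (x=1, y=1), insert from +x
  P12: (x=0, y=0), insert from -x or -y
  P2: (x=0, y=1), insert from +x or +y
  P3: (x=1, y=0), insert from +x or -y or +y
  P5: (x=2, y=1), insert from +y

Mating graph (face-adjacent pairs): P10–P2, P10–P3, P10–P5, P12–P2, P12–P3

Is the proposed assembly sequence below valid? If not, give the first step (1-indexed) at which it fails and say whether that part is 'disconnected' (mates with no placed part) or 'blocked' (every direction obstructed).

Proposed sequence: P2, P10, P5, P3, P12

Valid

1. P2@(0, 1) [+x clear] — {P2}
2. P10@(1, 1) [+x clear] — {P10, P2}
3. P5@(2, 1) [+y clear] — {P10, P2, P5}
4. P3@(1, 0) [+x clear] — {P10, P2, P3, P5}
5. P12@(0, 0) [-x clear] — {P10, P12, P2, P3, P5}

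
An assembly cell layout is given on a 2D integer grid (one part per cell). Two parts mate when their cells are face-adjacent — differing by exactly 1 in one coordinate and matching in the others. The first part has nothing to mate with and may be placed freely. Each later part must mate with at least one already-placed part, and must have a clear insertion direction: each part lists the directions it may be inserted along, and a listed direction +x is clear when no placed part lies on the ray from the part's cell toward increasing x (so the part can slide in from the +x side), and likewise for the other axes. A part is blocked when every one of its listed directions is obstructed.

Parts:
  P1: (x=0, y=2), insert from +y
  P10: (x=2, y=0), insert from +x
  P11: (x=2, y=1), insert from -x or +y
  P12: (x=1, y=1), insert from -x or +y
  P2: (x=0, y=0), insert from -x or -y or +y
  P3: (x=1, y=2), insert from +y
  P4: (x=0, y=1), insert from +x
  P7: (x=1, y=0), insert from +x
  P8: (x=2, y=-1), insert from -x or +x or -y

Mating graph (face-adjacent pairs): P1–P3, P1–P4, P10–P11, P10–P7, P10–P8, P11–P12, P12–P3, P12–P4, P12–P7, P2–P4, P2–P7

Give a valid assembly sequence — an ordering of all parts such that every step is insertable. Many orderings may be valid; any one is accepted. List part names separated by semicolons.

P2; P4; P7; P10; P12; P3; P11; P8; P1

1. P2@(0, 0) [-x clear] — {P2}
2. P4@(0, 1) [+x clear] — {P2, P4}
3. P7@(1, 0) [+x clear] — {P2, P4, P7}
4. P10@(2, 0) [+x clear] — {P10, P2, P4, P7}
5. P12@(1, 1) [+y clear] — {P10, P12, P2, P4, P7}
6. P3@(1, 2) [+y clear] — {P10, P12, P2, P3, P4, P7}
7. P11@(2, 1) [+y clear] — {P10, P11, P12, P2, P3, P4, P7}
8. P8@(2, -1) [-x clear] — {P10, P11, P12, P2, P3, P4, P7, P8}
9. P1@(0, 2) [+y clear] — {P1, P10, P11, P12, P2, P3, P4, P7, P8}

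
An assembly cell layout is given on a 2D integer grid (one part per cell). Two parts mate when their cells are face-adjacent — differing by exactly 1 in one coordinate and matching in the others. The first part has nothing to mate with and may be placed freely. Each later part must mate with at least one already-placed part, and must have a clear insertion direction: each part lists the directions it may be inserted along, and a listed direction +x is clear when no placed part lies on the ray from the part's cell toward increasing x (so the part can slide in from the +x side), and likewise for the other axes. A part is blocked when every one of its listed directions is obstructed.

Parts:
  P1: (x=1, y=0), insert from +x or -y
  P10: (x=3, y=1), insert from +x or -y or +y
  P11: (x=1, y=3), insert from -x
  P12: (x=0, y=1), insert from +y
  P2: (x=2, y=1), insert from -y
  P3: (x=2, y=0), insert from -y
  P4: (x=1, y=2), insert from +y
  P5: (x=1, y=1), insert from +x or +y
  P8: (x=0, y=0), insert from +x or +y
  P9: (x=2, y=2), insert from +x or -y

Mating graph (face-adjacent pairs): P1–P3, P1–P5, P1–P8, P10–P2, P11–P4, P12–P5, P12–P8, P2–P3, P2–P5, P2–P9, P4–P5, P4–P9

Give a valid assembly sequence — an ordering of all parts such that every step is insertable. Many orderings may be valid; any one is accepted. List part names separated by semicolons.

P8; P12; P5; P2; P10; P1; P9; P3; P4; P11

1. P8@(0, 0) [+x clear] — {P8}
2. P12@(0, 1) [+y clear] — {P12, P8}
3. P5@(1, 1) [+x clear] — {P12, P5, P8}
4. P2@(2, 1) [-y clear] — {P12, P2, P5, P8}
5. P10@(3, 1) [+x clear] — {P10, P12, P2, P5, P8}
6. P1@(1, 0) [+x clear] — {P1, P10, P12, P2, P5, P8}
7. P9@(2, 2) [+x clear] — {P1, P10, P12, P2, P5, P8, P9}
8. P3@(2, 0) [-y clear] — {P1, P10, P12, P2, P3, P5, P8, P9}
9. P4@(1, 2) [+y clear] — {P1, P10, P12, P2, P3, P4, P5, P8, P9}
10. P11@(1, 3) [-x clear] — {P1, P10, P11, P12, P2, P3, P4, P5, P8, P9}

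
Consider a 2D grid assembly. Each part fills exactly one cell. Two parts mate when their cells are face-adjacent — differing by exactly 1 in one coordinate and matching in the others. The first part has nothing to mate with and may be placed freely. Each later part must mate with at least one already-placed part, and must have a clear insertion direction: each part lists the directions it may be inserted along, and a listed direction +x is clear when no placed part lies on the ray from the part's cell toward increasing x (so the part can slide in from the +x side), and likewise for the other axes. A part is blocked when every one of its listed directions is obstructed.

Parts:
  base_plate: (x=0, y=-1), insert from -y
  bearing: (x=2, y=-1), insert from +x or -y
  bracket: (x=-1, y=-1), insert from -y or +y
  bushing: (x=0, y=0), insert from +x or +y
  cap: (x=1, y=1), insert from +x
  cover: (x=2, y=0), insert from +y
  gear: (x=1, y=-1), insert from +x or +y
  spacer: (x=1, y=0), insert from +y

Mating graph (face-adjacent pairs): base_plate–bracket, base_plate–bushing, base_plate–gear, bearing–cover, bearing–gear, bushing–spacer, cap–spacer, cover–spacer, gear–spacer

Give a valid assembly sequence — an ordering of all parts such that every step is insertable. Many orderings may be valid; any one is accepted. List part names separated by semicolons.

spacer; cap; gear; cover; bearing; bushing; base_plate; bracket

1. spacer@(1, 0) [+y clear] — {spacer}
2. cap@(1, 1) [+x clear] — {cap, spacer}
3. gear@(1, -1) [+x clear] — {cap, gear, spacer}
4. cover@(2, 0) [+y clear] — {cap, cover, gear, spacer}
5. bearing@(2, -1) [+x clear] — {bearing, cap, cover, gear, spacer}
6. bushing@(0, 0) [+y clear] — {bearing, bushing, cap, cover, gear, spacer}
7. base_plate@(0, -1) [-y clear] — {base_plate, bearing, bushing, cap, cover, gear, spacer}
8. bracket@(-1, -1) [-y clear] — {base_plate, bearing, bracket, bushing, cap, cover, gear, spacer}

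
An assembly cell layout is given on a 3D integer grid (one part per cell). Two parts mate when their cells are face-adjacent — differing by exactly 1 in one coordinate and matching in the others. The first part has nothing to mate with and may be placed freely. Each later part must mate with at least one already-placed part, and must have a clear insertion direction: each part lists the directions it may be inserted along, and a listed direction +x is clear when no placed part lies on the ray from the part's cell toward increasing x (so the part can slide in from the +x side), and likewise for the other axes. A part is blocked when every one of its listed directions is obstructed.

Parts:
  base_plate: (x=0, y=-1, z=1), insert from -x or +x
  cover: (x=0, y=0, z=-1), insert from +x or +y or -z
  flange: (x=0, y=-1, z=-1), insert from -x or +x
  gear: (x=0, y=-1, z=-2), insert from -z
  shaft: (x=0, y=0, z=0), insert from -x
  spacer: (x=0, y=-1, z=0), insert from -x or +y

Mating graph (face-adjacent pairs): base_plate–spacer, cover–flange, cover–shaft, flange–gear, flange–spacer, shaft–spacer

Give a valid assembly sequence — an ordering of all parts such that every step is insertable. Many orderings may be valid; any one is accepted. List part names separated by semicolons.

1. spacer@(0, -1, 0) [-x clear] — {spacer}
2. shaft@(0, 0, 0) [-x clear] — {shaft, spacer}
3. flange@(0, -1, -1) [-x clear] — {flange, shaft, spacer}
4. base_plate@(0, -1, 1) [-x clear] — {base_plate, flange, shaft, spacer}
5. cover@(0, 0, -1) [+x clear] — {base_plate, cover, flange, shaft, spacer}
6. gear@(0, -1, -2) [-z clear] — {base_plate, cover, flange, gear, shaft, spacer}

spacer; shaft; flange; base_plate; cover; gear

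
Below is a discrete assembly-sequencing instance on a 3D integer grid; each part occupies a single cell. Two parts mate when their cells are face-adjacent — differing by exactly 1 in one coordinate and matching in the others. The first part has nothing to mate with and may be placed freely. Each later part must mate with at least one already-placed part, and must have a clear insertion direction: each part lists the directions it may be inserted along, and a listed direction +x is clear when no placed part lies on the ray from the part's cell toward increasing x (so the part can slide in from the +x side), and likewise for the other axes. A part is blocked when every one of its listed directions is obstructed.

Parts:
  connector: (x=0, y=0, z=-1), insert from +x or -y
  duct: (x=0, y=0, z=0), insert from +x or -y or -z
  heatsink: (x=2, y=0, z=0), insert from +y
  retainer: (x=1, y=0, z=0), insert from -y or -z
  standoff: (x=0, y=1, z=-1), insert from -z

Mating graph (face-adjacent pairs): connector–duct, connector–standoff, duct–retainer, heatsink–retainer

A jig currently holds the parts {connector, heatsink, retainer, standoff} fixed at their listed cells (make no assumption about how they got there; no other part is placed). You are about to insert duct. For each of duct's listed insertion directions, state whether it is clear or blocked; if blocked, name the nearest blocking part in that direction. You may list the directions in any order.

+x: blocked by retainer; -y: clear; -z: blocked by connector

+x: nearest on ray is retainer@(1, 0, 0) ⇒ blocked
-y: ray from duct(0, 0, 0) has no placed part ⇒ clear
-z: nearest on ray is connector@(0, 0, -1) ⇒ blocked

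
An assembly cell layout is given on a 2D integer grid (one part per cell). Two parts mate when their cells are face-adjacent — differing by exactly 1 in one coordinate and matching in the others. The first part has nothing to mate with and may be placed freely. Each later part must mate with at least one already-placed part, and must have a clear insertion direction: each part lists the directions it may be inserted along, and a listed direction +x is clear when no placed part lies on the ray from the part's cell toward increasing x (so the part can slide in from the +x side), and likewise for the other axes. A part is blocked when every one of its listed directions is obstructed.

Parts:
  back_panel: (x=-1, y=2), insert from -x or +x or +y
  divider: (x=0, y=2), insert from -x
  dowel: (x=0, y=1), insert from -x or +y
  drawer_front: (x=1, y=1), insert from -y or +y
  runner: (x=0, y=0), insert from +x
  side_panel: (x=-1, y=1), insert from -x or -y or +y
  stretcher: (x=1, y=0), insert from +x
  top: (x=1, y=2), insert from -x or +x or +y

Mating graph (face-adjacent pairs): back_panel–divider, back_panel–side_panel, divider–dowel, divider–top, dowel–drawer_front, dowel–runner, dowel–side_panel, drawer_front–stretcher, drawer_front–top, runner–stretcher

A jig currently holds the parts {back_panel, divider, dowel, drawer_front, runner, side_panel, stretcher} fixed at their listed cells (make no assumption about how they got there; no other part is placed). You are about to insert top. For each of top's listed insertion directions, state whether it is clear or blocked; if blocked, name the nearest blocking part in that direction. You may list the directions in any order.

-x: nearest on ray is divider@(0, 2) ⇒ blocked
+x: ray from top(1, 2) has no placed part ⇒ clear
+y: ray from top(1, 2) has no placed part ⇒ clear

+x: clear; +y: clear; -x: blocked by divider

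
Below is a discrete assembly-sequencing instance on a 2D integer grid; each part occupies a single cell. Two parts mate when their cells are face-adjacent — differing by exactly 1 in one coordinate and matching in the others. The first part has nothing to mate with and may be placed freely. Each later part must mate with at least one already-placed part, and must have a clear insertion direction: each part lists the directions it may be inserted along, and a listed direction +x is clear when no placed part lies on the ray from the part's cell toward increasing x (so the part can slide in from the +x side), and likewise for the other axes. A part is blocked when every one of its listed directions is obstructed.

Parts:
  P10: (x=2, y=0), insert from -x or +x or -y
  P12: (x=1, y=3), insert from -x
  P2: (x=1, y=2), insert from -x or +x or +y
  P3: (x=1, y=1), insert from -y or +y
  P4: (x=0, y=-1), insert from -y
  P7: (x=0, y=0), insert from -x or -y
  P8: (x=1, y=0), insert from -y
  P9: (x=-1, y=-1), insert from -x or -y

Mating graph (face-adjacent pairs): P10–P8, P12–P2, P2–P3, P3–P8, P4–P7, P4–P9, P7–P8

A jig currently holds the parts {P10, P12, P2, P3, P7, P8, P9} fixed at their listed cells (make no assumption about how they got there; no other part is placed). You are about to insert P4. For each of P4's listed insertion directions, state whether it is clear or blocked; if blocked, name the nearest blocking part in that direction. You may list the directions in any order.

-y: ray from P4(0, -1) has no placed part ⇒ clear

-y: clear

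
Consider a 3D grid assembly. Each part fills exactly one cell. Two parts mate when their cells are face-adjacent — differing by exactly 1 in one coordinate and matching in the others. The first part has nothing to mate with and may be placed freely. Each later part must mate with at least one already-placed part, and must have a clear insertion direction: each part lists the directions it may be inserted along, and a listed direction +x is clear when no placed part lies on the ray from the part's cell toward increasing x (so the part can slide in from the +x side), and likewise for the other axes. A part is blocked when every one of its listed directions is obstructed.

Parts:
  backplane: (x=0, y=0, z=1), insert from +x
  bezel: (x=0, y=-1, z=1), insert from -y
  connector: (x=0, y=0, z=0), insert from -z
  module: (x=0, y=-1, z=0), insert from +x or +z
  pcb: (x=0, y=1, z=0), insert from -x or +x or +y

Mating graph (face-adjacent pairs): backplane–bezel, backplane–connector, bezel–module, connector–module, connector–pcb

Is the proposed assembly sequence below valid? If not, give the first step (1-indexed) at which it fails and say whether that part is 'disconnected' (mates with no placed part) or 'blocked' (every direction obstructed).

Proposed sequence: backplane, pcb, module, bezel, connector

Invalid at step 2 (disconnected)

1. backplane@(0, 0, 1) [+x clear] — {backplane}
2. pcb@(0, 1, 0) — no placed neighbour ⇒ disconnected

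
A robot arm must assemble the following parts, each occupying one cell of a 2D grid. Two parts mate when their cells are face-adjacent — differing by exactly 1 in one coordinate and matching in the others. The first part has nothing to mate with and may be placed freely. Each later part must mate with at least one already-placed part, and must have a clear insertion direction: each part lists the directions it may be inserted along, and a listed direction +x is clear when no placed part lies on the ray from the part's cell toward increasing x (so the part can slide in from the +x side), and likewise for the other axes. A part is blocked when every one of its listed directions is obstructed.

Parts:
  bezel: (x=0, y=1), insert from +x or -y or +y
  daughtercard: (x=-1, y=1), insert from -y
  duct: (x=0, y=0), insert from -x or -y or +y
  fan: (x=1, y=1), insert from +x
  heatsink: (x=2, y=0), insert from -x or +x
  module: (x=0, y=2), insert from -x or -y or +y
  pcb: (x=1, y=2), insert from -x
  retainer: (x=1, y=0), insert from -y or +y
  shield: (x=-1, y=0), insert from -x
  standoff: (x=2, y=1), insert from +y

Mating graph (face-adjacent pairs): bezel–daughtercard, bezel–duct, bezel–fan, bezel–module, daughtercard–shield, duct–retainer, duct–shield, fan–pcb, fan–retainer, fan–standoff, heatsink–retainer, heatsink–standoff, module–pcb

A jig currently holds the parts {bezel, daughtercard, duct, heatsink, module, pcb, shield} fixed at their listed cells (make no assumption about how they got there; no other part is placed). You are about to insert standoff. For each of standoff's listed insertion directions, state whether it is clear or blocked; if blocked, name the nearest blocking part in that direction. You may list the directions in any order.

+y: ray from standoff(2, 1) has no placed part ⇒ clear

+y: clear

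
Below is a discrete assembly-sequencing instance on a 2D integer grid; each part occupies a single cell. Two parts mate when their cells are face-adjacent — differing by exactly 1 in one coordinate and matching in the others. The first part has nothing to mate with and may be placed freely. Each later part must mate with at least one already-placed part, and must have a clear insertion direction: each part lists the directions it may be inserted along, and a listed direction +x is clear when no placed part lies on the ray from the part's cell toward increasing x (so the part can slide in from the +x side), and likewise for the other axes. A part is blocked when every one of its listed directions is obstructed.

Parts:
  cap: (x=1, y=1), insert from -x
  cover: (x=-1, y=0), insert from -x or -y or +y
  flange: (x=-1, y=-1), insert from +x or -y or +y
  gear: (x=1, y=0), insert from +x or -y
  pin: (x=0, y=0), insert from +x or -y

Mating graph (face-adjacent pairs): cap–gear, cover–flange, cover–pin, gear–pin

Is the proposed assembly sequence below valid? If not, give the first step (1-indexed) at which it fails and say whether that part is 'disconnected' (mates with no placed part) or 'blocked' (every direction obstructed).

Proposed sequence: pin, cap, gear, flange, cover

Invalid at step 2 (disconnected)

1. pin@(0, 0) [+x clear] — {pin}
2. cap@(1, 1) — no placed neighbour ⇒ disconnected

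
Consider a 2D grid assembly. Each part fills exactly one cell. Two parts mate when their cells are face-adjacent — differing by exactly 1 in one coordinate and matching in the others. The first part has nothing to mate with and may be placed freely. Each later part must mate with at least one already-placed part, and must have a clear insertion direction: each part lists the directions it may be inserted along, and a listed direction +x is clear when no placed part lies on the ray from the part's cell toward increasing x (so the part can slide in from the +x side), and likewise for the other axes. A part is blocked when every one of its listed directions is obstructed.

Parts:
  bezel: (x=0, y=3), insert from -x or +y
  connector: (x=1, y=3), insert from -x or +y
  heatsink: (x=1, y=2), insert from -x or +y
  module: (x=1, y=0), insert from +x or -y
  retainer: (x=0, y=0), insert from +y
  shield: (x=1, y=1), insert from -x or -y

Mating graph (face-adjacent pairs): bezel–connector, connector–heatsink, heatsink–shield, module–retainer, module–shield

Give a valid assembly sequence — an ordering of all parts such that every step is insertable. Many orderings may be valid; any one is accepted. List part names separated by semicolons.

1. shield@(1, 1) [-x clear] — {shield}
2. heatsink@(1, 2) [-x clear] — {heatsink, shield}
3. connector@(1, 3) [-x clear] — {connector, heatsink, shield}
4. module@(1, 0) [+x clear] — {connector, heatsink, module, shield}
5. retainer@(0, 0) [+y clear] — {connector, heatsink, module, retainer, shield}
6. bezel@(0, 3) [-x clear] — {bezel, connector, heatsink, module, retainer, shield}

shield; heatsink; connector; module; retainer; bezel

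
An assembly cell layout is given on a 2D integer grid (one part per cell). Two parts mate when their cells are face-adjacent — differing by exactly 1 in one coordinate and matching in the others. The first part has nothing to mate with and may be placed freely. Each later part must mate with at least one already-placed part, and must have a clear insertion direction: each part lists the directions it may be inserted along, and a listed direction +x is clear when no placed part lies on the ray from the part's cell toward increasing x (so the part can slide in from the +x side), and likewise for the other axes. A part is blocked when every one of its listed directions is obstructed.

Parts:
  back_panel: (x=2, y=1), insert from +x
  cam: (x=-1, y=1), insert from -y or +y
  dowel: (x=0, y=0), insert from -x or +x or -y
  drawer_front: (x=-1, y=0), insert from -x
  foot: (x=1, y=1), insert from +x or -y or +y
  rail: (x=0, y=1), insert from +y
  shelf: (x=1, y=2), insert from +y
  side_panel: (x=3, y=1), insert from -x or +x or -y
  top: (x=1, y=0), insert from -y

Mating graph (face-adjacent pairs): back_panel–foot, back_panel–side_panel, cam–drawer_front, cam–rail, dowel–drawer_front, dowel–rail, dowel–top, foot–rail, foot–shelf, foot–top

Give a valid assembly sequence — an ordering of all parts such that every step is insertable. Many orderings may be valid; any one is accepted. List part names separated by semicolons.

1. dowel@(0, 0) [-x clear] — {dowel}
2. drawer_front@(-1, 0) [-x clear] — {dowel, drawer_front}
3. top@(1, 0) [-y clear] — {dowel, drawer_front, top}
4. rail@(0, 1) [+y clear] — {dowel, drawer_front, rail, top}
5. foot@(1, 1) [+x clear] — {dowel, drawer_front, foot, rail, top}
6. shelf@(1, 2) [+y clear] — {dowel, drawer_front, foot, rail, shelf, top}
7. back_panel@(2, 1) [+x clear] — {back_panel, dowel, drawer_front, foot, rail, shelf, top}
8. side_panel@(3, 1) [+x clear] — {back_panel, dowel, drawer_front, foot, rail, shelf, side_panel, top}
9. cam@(-1, 1) [+y clear] — {back_panel, cam, dowel, drawer_front, foot, rail, shelf, side_panel, top}

dowel; drawer_front; top; rail; foot; shelf; back_panel; side_panel; cam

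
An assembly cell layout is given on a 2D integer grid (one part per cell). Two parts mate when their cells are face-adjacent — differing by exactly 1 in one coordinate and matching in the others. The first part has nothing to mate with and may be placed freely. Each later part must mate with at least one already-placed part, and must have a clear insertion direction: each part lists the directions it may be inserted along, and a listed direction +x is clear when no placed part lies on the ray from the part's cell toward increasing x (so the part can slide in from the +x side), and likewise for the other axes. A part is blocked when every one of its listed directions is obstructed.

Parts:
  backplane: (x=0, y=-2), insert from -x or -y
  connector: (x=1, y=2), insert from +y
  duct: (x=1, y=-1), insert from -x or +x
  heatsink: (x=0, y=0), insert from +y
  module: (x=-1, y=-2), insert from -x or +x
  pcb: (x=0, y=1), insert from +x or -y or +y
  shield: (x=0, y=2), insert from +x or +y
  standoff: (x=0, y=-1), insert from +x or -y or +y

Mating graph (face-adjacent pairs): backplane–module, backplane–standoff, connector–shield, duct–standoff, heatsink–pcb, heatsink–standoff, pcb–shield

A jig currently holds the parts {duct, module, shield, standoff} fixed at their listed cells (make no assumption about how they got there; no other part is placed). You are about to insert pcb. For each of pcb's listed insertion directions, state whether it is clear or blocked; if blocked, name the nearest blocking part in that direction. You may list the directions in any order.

+x: clear; +y: blocked by shield; -y: blocked by standoff

+x: ray from pcb(0, 1) has no placed part ⇒ clear
-y: nearest on ray is standoff@(0, -1) ⇒ blocked
+y: nearest on ray is shield@(0, 2) ⇒ blocked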